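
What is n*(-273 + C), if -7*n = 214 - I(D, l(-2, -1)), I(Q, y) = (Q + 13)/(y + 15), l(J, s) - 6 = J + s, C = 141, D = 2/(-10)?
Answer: 422312/105 ≈ 4022.0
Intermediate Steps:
D = -⅕ (D = 2*(-⅒) = -⅕ ≈ -0.20000)
l(J, s) = 6 + J + s (l(J, s) = 6 + (J + s) = 6 + J + s)
I(Q, y) = (13 + Q)/(15 + y)
n = -9598/315 (n = -(214 - (13 - ⅕)/(15 + (6 - 2 - 1)))/7 = -(214 - 64/((15 + 3)*5))/7 = -(214 - 64/(18*5))/7 = -(214 - 1*32/45)/7 = -(214 - 32/45)/7 = -⅐*9598/45 = -9598/315 ≈ -30.470)
n*(-273 + C) = -9598*(-273 + 141)/315 = -9598/315*(-132) = 422312/105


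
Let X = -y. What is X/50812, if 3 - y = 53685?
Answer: 26841/25406 ≈ 1.0565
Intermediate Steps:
y = -53682 (y = 3 - 1*53685 = 3 - 53685 = -53682)
X = 53682 (X = -1*(-53682) = 53682)
X/50812 = 53682/50812 = 53682*(1/50812) = 26841/25406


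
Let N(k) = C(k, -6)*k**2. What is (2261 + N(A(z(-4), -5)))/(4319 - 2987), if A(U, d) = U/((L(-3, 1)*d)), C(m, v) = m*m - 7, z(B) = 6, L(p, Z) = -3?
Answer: 1412441/832500 ≈ 1.6966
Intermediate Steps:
C(m, v) = -7 + m**2 (C(m, v) = m**2 - 7 = -7 + m**2)
A(U, d) = -U/(3*d) (A(U, d) = U/((-3*d)) = U*(-1/(3*d)) = -U/(3*d))
N(k) = k**2*(-7 + k**2) (N(k) = (-7 + k**2)*k**2 = k**2*(-7 + k**2))
(2261 + N(A(z(-4), -5)))/(4319 - 2987) = (2261 + (-1/3*6/(-5))**2*(-7 + (-1/3*6/(-5))**2))/(4319 - 2987) = (2261 + (-1/3*6*(-1/5))**2*(-7 + (-1/3*6*(-1/5))**2))/1332 = (2261 + (2/5)**2*(-7 + (2/5)**2))*(1/1332) = (2261 + 4*(-7 + 4/25)/25)*(1/1332) = (2261 + (4/25)*(-171/25))*(1/1332) = (2261 - 684/625)*(1/1332) = (1412441/625)*(1/1332) = 1412441/832500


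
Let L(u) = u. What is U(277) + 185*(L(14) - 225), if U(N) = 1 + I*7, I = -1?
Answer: -39041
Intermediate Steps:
U(N) = -6 (U(N) = 1 - 1*7 = 1 - 7 = -6)
U(277) + 185*(L(14) - 225) = -6 + 185*(14 - 225) = -6 + 185*(-211) = -6 - 39035 = -39041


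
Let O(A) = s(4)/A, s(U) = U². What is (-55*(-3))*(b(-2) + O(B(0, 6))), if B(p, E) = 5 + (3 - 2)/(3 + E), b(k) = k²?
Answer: 27060/23 ≈ 1176.5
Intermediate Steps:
B(p, E) = 5 + 1/(3 + E)
O(A) = 16/A (O(A) = 4²/A = 16/A)
(-55*(-3))*(b(-2) + O(B(0, 6))) = (-55*(-3))*((-2)² + 16/(((16 + 5*6)/(3 + 6)))) = 165*(4 + 16/(((16 + 30)/9))) = 165*(4 + 16/(((⅑)*46))) = 165*(4 + 16/(46/9)) = 165*(4 + 16*(9/46)) = 165*(4 + 72/23) = 165*(164/23) = 27060/23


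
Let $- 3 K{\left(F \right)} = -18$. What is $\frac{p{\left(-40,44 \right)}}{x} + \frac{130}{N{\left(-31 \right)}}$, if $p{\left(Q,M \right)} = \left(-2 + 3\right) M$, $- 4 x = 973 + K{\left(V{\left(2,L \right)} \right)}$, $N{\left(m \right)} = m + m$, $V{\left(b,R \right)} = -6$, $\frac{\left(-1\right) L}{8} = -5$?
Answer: $- \frac{6281}{2759} \approx -2.2766$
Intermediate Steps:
$L = 40$ ($L = \left(-8\right) \left(-5\right) = 40$)
$N{\left(m \right)} = 2 m$
$K{\left(F \right)} = 6$ ($K{\left(F \right)} = \left(- \frac{1}{3}\right) \left(-18\right) = 6$)
$x = - \frac{979}{4}$ ($x = - \frac{973 + 6}{4} = \left(- \frac{1}{4}\right) 979 = - \frac{979}{4} \approx -244.75$)
$p{\left(Q,M \right)} = M$ ($p{\left(Q,M \right)} = 1 M = M$)
$\frac{p{\left(-40,44 \right)}}{x} + \frac{130}{N{\left(-31 \right)}} = \frac{44}{- \frac{979}{4}} + \frac{130}{2 \left(-31\right)} = 44 \left(- \frac{4}{979}\right) + \frac{130}{-62} = - \frac{16}{89} + 130 \left(- \frac{1}{62}\right) = - \frac{16}{89} - \frac{65}{31} = - \frac{6281}{2759}$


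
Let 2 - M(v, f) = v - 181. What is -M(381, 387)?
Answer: 198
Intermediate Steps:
M(v, f) = 183 - v (M(v, f) = 2 - (v - 181) = 2 - (-181 + v) = 2 + (181 - v) = 183 - v)
-M(381, 387) = -(183 - 1*381) = -(183 - 381) = -1*(-198) = 198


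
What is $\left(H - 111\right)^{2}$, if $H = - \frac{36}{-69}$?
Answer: $\frac{6456681}{529} \approx 12205.0$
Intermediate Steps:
$H = \frac{12}{23}$ ($H = \left(-36\right) \left(- \frac{1}{69}\right) = \frac{12}{23} \approx 0.52174$)
$\left(H - 111\right)^{2} = \left(\frac{12}{23} - 111\right)^{2} = \left(- \frac{2541}{23}\right)^{2} = \frac{6456681}{529}$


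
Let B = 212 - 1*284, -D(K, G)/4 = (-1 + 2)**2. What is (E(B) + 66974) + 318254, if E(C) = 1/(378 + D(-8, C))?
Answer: 144075273/374 ≈ 3.8523e+5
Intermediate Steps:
D(K, G) = -4 (D(K, G) = -4*(-1 + 2)**2 = -4*1**2 = -4*1 = -4)
B = -72 (B = 212 - 284 = -72)
E(C) = 1/374 (E(C) = 1/(378 - 4) = 1/374)
(E(B) + 66974) + 318254 = (1/374 + 66974) + 318254 = 25048277/374 + 318254 = 144075273/374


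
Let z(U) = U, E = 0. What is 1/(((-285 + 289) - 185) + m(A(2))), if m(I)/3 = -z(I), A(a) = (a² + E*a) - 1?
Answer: -1/190 ≈ -0.0052632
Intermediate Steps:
A(a) = -1 + a² (A(a) = (a² + 0*a) - 1 = (a² + 0) - 1 = a² - 1 = -1 + a²)
m(I) = -3*I (m(I) = 3*(-I) = -3*I)
1/(((-285 + 289) - 185) + m(A(2))) = 1/(((-285 + 289) - 185) - 3*(-1 + 2²)) = 1/((4 - 185) - 3*(-1 + 4)) = 1/(-181 - 3*3) = 1/(-181 - 9) = 1/(-190) = -1/190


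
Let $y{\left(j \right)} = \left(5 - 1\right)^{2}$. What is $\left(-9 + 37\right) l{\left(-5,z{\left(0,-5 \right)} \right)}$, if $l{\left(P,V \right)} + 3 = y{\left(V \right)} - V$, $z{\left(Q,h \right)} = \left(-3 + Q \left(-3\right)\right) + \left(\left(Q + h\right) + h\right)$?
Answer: $728$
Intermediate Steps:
$y{\left(j \right)} = 16$ ($y{\left(j \right)} = 4^{2} = 16$)
$z{\left(Q,h \right)} = -3 - 2 Q + 2 h$ ($z{\left(Q,h \right)} = \left(-3 - 3 Q\right) + \left(Q + 2 h\right) = -3 - 2 Q + 2 h$)
$l{\left(P,V \right)} = 13 - V$ ($l{\left(P,V \right)} = -3 - \left(-16 + V\right) = 13 - V$)
$\left(-9 + 37\right) l{\left(-5,z{\left(0,-5 \right)} \right)} = \left(-9 + 37\right) \left(13 - \left(-3 - 0 + 2 \left(-5\right)\right)\right) = 28 \left(13 - \left(-3 + 0 - 10\right)\right) = 28 \left(13 - -13\right) = 28 \left(13 + 13\right) = 28 \cdot 26 = 728$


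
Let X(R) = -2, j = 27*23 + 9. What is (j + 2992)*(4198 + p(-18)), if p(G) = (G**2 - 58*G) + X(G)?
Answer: 20152808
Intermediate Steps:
j = 630 (j = 621 + 9 = 630)
p(G) = -2 + G**2 - 58*G (p(G) = (G**2 - 58*G) - 2 = -2 + G**2 - 58*G)
(j + 2992)*(4198 + p(-18)) = (630 + 2992)*(4198 + (-2 + (-18)**2 - 58*(-18))) = 3622*(4198 + (-2 + 324 + 1044)) = 3622*(4198 + 1366) = 3622*5564 = 20152808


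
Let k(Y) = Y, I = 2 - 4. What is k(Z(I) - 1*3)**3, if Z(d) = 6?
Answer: 27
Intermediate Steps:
I = -2
k(Z(I) - 1*3)**3 = (6 - 1*3)**3 = (6 - 3)**3 = 3**3 = 27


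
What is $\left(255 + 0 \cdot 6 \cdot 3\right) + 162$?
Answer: $417$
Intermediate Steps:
$\left(255 + 0 \cdot 6 \cdot 3\right) + 162 = \left(255 + 0 \cdot 3\right) + 162 = \left(255 + 0\right) + 162 = 255 + 162 = 417$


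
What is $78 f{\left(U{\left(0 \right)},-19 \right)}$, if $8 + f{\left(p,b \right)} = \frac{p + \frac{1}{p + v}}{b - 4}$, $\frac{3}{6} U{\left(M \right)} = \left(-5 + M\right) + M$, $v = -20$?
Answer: $- \frac{67847}{115} \approx -589.97$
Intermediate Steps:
$U{\left(M \right)} = -10 + 4 M$ ($U{\left(M \right)} = 2 \left(\left(-5 + M\right) + M\right) = 2 \left(-5 + 2 M\right) = -10 + 4 M$)
$f{\left(p,b \right)} = -8 + \frac{p + \frac{1}{-20 + p}}{-4 + b}$ ($f{\left(p,b \right)} = -8 + \frac{p + \frac{1}{p - 20}}{b - 4} = -8 + \frac{p + \frac{1}{-20 + p}}{-4 + b}$)
$78 f{\left(U{\left(0 \right)},-19 \right)} = 78 \frac{-639 + \left(-10 + 4 \cdot 0\right)^{2} + 12 \left(-10 + 4 \cdot 0\right) + 160 \left(-19\right) - - 152 \left(-10 + 4 \cdot 0\right)}{80 - -380 - 4 \left(-10 + 4 \cdot 0\right) - 19 \left(-10 + 4 \cdot 0\right)} = 78 \frac{-639 + \left(-10 + 0\right)^{2} + 12 \left(-10 + 0\right) - 3040 - - 152 \left(-10 + 0\right)}{80 + 380 - 4 \left(-10 + 0\right) - 19 \left(-10 + 0\right)} = 78 \frac{-639 + \left(-10\right)^{2} + 12 \left(-10\right) - 3040 - \left(-152\right) \left(-10\right)}{80 + 380 - -40 - -190} = 78 \frac{-639 + 100 - 120 - 3040 - 1520}{80 + 380 + 40 + 190} = 78 \cdot \frac{1}{690} \left(-5219\right) = 78 \left(- \frac{5219}{690}\right) = - \frac{67847}{115}$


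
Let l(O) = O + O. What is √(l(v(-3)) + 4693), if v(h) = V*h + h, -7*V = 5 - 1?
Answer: √229831/7 ≈ 68.487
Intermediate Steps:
V = -4/7 (V = -(5 - 1)/7 = -⅐*4 = -4/7 ≈ -0.57143)
v(h) = 3*h/7 (v(h) = -4*h/7 + h = 3*h/7)
l(O) = 2*O
√(l(v(-3)) + 4693) = √(2*((3/7)*(-3)) + 4693) = √(2*(-9/7) + 4693) = √(-18/7 + 4693) = √(32833/7) = √229831/7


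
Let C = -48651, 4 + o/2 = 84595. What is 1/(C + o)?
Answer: 1/120531 ≈ 8.2966e-6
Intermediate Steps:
o = 169182 (o = -8 + 2*84595 = -8 + 169190 = 169182)
1/(C + o) = 1/(-48651 + 169182) = 1/120531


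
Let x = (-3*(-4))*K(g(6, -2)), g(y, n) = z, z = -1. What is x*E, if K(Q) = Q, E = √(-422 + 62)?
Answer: -72*I*√10 ≈ -227.68*I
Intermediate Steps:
E = 6*I*√10 (E = √(-360) = 6*I*√10 ≈ 18.974*I)
g(y, n) = -1
x = -12 (x = -3*(-4)*(-1) = 12*(-1) = -12)
x*E = -72*I*√10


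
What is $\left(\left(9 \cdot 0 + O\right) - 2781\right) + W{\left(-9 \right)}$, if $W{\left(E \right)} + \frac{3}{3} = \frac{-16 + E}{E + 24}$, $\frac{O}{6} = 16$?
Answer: $- \frac{8063}{3} \approx -2687.7$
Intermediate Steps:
$O = 96$ ($O = 6 \cdot 16 = 96$)
$W{\left(E \right)} = -1 + \frac{-16 + E}{24 + E}$ ($W{\left(E \right)} = -1 + \frac{-16 + E}{E + 24} = -1 + \frac{-16 + E}{24 + E}$)
$\left(\left(9 \cdot 0 + O\right) - 2781\right) + W{\left(-9 \right)} = \left(\left(9 \cdot 0 + 96\right) - 2781\right) - \frac{40}{24 - 9} = \left(\left(0 + 96\right) - 2781\right) - \frac{40}{15} = \left(96 - 2781\right) - \frac{8}{3} = -2685 - \frac{8}{3} = - \frac{8063}{3}$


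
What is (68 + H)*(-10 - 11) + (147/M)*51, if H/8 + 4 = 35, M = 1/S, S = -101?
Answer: -763833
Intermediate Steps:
M = -1/101 (M = 1/(-101) = -1/101 ≈ -0.0099010)
H = 248 (H = -32 + 8*35 = -32 + 280 = 248)
(68 + H)*(-10 - 11) + (147/M)*51 = (68 + 248)*(-10 - 11) + (147/(-1/101))*51 = 316*(-21) + (147*(-101))*51 = -6636 - 14847*51 = -6636 - 757197 = -763833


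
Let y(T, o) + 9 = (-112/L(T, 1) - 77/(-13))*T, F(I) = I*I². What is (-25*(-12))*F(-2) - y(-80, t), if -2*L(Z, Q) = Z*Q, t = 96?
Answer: -27835/13 ≈ -2141.2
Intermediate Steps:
F(I) = I³
L(Z, Q) = -Q*Z/2 (L(Z, Q) = -Z*Q/2 = -Q*Z/2)
y(T, o) = -9 + T*(77/13 + 224/T) (y(T, o) = -9 + (-112*(-2/T) - 77/(-13))*T = -9 + (-112*(-2/T) - 77*(-1/13))*T = -9 + (-(-224)/T + 77/13)*T = -9 + (224/T + 77/13)*T = -9 + (77/13 + 224/T)*T = -9 + T*(77/13 + 224/T))
(-25*(-12))*F(-2) - y(-80, t) = -25*(-12)*(-2)³ - (215 + (77/13)*(-80)) = 300*(-8) - (215 - 6160/13) = -2400 - 1*(-3365/13) = -2400 + 3365/13 = -27835/13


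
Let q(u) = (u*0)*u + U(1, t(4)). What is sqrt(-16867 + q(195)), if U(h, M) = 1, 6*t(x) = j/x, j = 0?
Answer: 3*I*sqrt(1874) ≈ 129.87*I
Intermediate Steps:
t(x) = 0 (t(x) = (0/x)/6 = (1/6)*0 = 0)
q(u) = 1 (q(u) = (u*0)*u + 1 = 0*u + 1 = 0 + 1 = 1)
sqrt(-16867 + q(195)) = sqrt(-16867 + 1) = sqrt(-16866) = 3*I*sqrt(1874)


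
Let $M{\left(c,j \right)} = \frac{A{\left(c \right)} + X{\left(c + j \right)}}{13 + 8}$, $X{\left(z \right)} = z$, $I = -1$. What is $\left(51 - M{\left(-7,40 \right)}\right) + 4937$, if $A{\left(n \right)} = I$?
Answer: $\frac{104716}{21} \approx 4986.5$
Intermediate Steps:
$A{\left(n \right)} = -1$
$M{\left(c,j \right)} = - \frac{1}{21} + \frac{c}{21} + \frac{j}{21}$ ($M{\left(c,j \right)} = \frac{-1 + \left(c + j\right)}{13 + 8} = \frac{-1 + c + j}{21} = \left(-1 + c + j\right) \frac{1}{21} = - \frac{1}{21} + \frac{c}{21} + \frac{j}{21}$)
$\left(51 - M{\left(-7,40 \right)}\right) + 4937 = \left(51 - \left(- \frac{1}{21} + \frac{1}{21} \left(-7\right) + \frac{1}{21} \cdot 40\right)\right) + 4937 = \left(51 - \left(- \frac{1}{21} - \frac{1}{3} + \frac{40}{21}\right)\right) + 4937 = \left(51 - \frac{32}{21}\right) + 4937 = \frac{1039}{21} + 4937 = \frac{104716}{21}$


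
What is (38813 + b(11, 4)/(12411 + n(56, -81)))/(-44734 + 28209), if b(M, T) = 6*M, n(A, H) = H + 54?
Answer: -80110043/34107600 ≈ -2.3487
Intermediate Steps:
n(A, H) = 54 + H
(38813 + b(11, 4)/(12411 + n(56, -81)))/(-44734 + 28209) = (38813 + (6*11)/(12411 + (54 - 81)))/(-44734 + 28209) = (38813 + 66/(12411 - 27))/(-16525) = (38813 + 66/12384)*(-1/16525) = (38813 + 66*(1/12384))*(-1/16525) = (38813 + 11/2064)*(-1/16525) = (80110043/2064)*(-1/16525) = -80110043/34107600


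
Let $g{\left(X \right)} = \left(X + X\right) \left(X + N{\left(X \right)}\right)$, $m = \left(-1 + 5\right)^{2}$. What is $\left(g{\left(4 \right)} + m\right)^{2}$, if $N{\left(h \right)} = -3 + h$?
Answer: $3136$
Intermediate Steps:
$m = 16$ ($m = 4^{2} = 16$)
$g{\left(X \right)} = 2 X \left(-3 + 2 X\right)$ ($g{\left(X \right)} = \left(X + X\right) \left(X + \left(-3 + X\right)\right) = 2 X \left(-3 + 2 X\right)$)
$\left(g{\left(4 \right)} + m\right)^{2} = \left(2 \cdot 4 \left(-3 + 2 \cdot 4\right) + 16\right)^{2} = \left(2 \cdot 4 \left(-3 + 8\right) + 16\right)^{2} = \left(2 \cdot 4 \cdot 5 + 16\right)^{2} = \left(40 + 16\right)^{2} = 56^{2} = 3136$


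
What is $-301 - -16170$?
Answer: $15869$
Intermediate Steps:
$-301 - -16170 = -301 + 16170 = 15869$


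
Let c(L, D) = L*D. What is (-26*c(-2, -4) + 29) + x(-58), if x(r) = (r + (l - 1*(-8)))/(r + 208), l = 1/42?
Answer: -1129799/6300 ≈ -179.33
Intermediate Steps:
l = 1/42 ≈ 0.023810
c(L, D) = D*L
x(r) = (337/42 + r)/(208 + r) (x(r) = (r + (1/42 - 1*(-8)))/(r + 208) = (r + (1/42 + 8))/(208 + r) = (r + 337/42)/(208 + r) = (337/42 + r)/(208 + r))
(-26*c(-2, -4) + 29) + x(-58) = (-(-104)*(-2) + 29) + (337/42 - 58)/(208 - 58) = (-26*8 + 29) - 2099/42/150 = (-208 + 29) + (1/150)*(-2099/42) = -179 - 2099/6300 = -1129799/6300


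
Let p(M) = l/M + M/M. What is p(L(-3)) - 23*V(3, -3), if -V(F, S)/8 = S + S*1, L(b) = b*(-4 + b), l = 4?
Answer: -23159/21 ≈ -1102.8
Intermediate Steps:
V(F, S) = -16*S (V(F, S) = -8*(S + S*1) = -8*(S + S) = -16*S)
p(M) = 1 + 4/M (p(M) = 4/M + M/M = 4/M + 1 = 1 + 4/M)
p(L(-3)) - 23*V(3, -3) = (4 - 3*(-4 - 3))/((-3*(-4 - 3))) - (-368)*(-3) = (4 - 3*(-7))/((-3*(-7))) - 23*48 = (4 + 21)/21 - 1104 = (1/21)*25 - 1104 = 25/21 - 1104 = -23159/21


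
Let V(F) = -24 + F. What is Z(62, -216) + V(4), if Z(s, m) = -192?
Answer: -212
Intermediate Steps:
Z(62, -216) + V(4) = -192 + (-24 + 4) = -192 - 20 = -212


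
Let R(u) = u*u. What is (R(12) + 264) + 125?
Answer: 533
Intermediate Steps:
R(u) = u**2
(R(12) + 264) + 125 = (12**2 + 264) + 125 = (144 + 264) + 125 = 408 + 125 = 533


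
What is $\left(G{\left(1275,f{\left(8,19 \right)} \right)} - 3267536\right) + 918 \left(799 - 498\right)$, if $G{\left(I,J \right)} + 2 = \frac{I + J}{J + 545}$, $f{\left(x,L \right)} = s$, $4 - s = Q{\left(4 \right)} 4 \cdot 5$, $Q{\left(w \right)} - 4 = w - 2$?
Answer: $- \frac{1283232221}{429} \approx -2.9912 \cdot 10^{6}$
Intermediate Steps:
$Q{\left(w \right)} = 2 + w$ ($Q{\left(w \right)} = 4 + \left(w - 2\right) = 4 + \left(-2 + w\right) = 2 + w$)
$s = -116$ ($s = 4 - \left(2 + 4\right) 4 \cdot 5 = 4 - 6 \cdot 4 \cdot 5 = 4 - 24 \cdot 5 = 4 - 120 = -116$)
$f{\left(x,L \right)} = -116$
$G{\left(I,J \right)} = -2 + \frac{I + J}{545 + J}$ ($G{\left(I,J \right)} = -2 + \frac{I + J}{J + 545} = -2 + \frac{I + J}{545 + J}$)
$\left(G{\left(1275,f{\left(8,19 \right)} \right)} - 3267536\right) + 918 \left(799 - 498\right) = \left(\frac{-1090 + 1275 - -116}{545 - 116} - 3267536\right) + 918 \left(799 - 498\right) = \left(\frac{-1090 + 1275 + 116}{429} - 3267536\right) + 918 \cdot 301 = \left(\frac{1}{429} \cdot 301 - 3267536\right) + 276318 = \left(\frac{301}{429} - 3267536\right) + 276318 = - \frac{1401772643}{429} + 276318 = - \frac{1283232221}{429}$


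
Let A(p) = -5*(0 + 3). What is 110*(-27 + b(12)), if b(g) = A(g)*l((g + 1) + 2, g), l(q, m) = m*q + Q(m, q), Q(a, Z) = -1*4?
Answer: -293370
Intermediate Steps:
Q(a, Z) = -4
l(q, m) = -4 + m*q (l(q, m) = m*q - 4 = -4 + m*q)
A(p) = -15 (A(p) = -5*3 = -15)
b(g) = 60 - 15*g*(3 + g) (b(g) = -15*(-4 + g*((g + 1) + 2)) = -15*(-4 + g*((1 + g) + 2)) = -15*(-4 + g*(3 + g)) = 60 - 15*g*(3 + g))
110*(-27 + b(12)) = 110*(-27 + (60 - 15*12*(3 + 12))) = 110*(-27 + (60 - 15*12*15)) = 110*(-27 + (60 - 2700)) = 110*(-27 - 2640) = 110*(-2667) = -293370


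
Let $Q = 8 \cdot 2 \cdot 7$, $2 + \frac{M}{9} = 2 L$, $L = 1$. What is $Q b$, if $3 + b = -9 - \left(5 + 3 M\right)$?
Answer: $-1904$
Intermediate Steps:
$M = 0$ ($M = -18 + 9 \cdot 2 \cdot 1 = -18 + 9 \cdot 2 = -18 + 18 = 0$)
$b = -17$ ($b = -3 - \left(14 + 0\right) = -3 - 14 = -17$)
$Q = 112$ ($Q = 16 \cdot 7 = 112$)
$Q b = 112 \left(-17\right) = -1904$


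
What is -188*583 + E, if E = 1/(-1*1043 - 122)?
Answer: -127688661/1165 ≈ -1.0960e+5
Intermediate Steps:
E = -1/1165 (E = 1/(-1043 - 122) = 1/(-1165) = -1/1165 ≈ -0.00085837)
-188*583 + E = -188*583 - 1/1165 = -109604 - 1/1165 = -127688661/1165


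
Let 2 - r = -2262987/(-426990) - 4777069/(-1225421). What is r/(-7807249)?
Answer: 1255462486419/1361694861579071570 ≈ 9.2198e-7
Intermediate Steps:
r = -1255462486419/174414170930 (r = 2 - (-2262987/(-426990) - 4777069/(-1225421)) = 2 - (-2262987*(-1/426990) - 4777069*(-1/1225421)) = 2 - (754329/142330 + 4777069/1225421) = 2 - 1*1604290828279/174414170930 = 2 - 1604290828279/174414170930 = -1255462486419/174414170930 ≈ -7.1982)
r/(-7807249) = -1255462486419/174414170930/(-7807249) = -1255462486419/174414170930*(-1/7807249) = 1255462486419/1361694861579071570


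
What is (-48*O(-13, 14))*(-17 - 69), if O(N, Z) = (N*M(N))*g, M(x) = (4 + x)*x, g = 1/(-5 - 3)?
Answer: 784836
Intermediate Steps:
g = -1/8 (g = 1/(-8) = -1/8 ≈ -0.12500)
M(x) = x*(4 + x)
O(N, Z) = -N**2*(4 + N)/8 (O(N, Z) = (N*(N*(4 + N)))*(-1/8) = (N**2*(4 + N))*(-1/8) = -N**2*(4 + N)/8)
(-48*O(-13, 14))*(-17 - 69) = (-6*(-13)**2*(-4 - 1*(-13)))*(-17 - 69) = -6*169*(-4 + 13)*(-86) = -6*169*9*(-86) = -48*1521/8*(-86) = -9126*(-86) = 784836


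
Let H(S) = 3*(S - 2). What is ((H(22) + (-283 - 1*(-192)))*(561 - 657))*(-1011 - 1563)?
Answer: -7660224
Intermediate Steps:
H(S) = -6 + 3*S (H(S) = 3*(-2 + S) = -6 + 3*S)
((H(22) + (-283 - 1*(-192)))*(561 - 657))*(-1011 - 1563) = (((-6 + 3*22) + (-283 - 1*(-192)))*(561 - 657))*(-1011 - 1563) = (((-6 + 66) + (-283 + 192))*(-96))*(-2574) = ((60 - 91)*(-96))*(-2574) = -31*(-96)*(-2574) = 2976*(-2574) = -7660224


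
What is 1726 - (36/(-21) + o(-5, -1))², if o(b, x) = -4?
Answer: 82974/49 ≈ 1693.3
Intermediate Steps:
1726 - (36/(-21) + o(-5, -1))² = 1726 - (36/(-21) - 4)² = 1726 - (36*(-1/21) - 4)² = 1726 - (-12/7 - 4)² = 1726 - (-40/7)² = 1726 - 1*1600/49 = 1726 - 1600/49 = 82974/49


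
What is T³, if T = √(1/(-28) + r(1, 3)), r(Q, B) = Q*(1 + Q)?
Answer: 55*√385/392 ≈ 2.7530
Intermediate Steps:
T = √385/14 (T = √(1/(-28) + 1*(1 + 1)) = √(-1/28 + 1*2) = √(-1/28 + 2) = √(55/28) = √385/14 ≈ 1.4015)
T³ = (√385/14)³ = 55*√385/392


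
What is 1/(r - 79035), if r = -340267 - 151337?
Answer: -1/570639 ≈ -1.7524e-6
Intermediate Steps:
r = -491604
1/(r - 79035) = 1/(-491604 - 79035) = 1/(-570639) = -1/570639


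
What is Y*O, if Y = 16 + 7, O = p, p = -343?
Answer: -7889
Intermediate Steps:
O = -343
Y = 23
Y*O = 23*(-343) = -7889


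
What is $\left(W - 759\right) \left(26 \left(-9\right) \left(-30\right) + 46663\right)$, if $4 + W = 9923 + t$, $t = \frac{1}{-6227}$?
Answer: $\frac{3062041761877}{6227} \approx 4.9174 \cdot 10^{8}$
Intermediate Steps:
$t = - \frac{1}{6227} \approx -0.00016059$
$W = \frac{61765612}{6227}$ ($W = -4 + \left(9923 - \frac{1}{6227}\right) = -4 + \frac{61790520}{6227} = \frac{61765612}{6227} \approx 9919.0$)
$\left(W - 759\right) \left(26 \left(-9\right) \left(-30\right) + 46663\right) = \left(\frac{61765612}{6227} - 759\right) \left(26 \left(-9\right) \left(-30\right) + 46663\right) = \frac{57039319 \left(\left(-234\right) \left(-30\right) + 46663\right)}{6227} = \frac{57039319 \left(7020 + 46663\right)}{6227} = \frac{57039319}{6227} \cdot 53683 = \frac{3062041761877}{6227}$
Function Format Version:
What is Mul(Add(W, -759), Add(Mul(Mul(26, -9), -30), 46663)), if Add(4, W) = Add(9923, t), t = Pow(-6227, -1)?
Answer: Rational(3062041761877, 6227) ≈ 4.9174e+8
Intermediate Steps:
t = Rational(-1, 6227) ≈ -0.00016059
W = Rational(61765612, 6227) (W = Add(-4, Add(9923, Rational(-1, 6227))) = Add(-4, Rational(61790520, 6227)) = Rational(61765612, 6227) ≈ 9919.0)
Mul(Add(W, -759), Add(Mul(Mul(26, -9), -30), 46663)) = Mul(Add(Rational(61765612, 6227), -759), Add(Mul(Mul(26, -9), -30), 46663)) = Mul(Rational(57039319, 6227), Add(Mul(-234, -30), 46663)) = Mul(Rational(57039319, 6227), Add(7020, 46663)) = Mul(Rational(57039319, 6227), 53683) = Rational(3062041761877, 6227)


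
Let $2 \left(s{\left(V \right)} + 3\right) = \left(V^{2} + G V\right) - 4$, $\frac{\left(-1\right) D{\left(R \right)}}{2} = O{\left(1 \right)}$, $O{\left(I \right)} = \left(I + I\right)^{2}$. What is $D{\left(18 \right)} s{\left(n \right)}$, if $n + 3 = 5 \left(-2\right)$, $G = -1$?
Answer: $-688$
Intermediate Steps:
$O{\left(I \right)} = 4 I^{2}$ ($O{\left(I \right)} = \left(2 I\right)^{2} = 4 I^{2}$)
$D{\left(R \right)} = -8$ ($D{\left(R \right)} = - 2 \cdot 4 \cdot 1^{2} = - 2 \cdot 4 \cdot 1 = \left(-2\right) 4 = -8$)
$n = -13$ ($n = -3 + 5 \left(-2\right) = -3 - 10 = -13$)
$s{\left(V \right)} = -5 + \frac{V^{2}}{2} - \frac{V}{2}$ ($s{\left(V \right)} = -3 + \frac{\left(V^{2} - V\right) - 4}{2} = -3 + \frac{-4 + V^{2} - V}{2} = -3 - \left(2 + \frac{V}{2} - \frac{V^{2}}{2}\right) = -5 + \frac{V^{2}}{2} - \frac{V}{2}$)
$D{\left(18 \right)} s{\left(n \right)} = - 8 \left(-5 + \frac{\left(-13\right)^{2}}{2} - - \frac{13}{2}\right) = - 8 \left(-5 + \frac{1}{2} \cdot 169 + \frac{13}{2}\right) = - 8 \left(-5 + \frac{169}{2} + \frac{13}{2}\right) = \left(-8\right) 86 = -688$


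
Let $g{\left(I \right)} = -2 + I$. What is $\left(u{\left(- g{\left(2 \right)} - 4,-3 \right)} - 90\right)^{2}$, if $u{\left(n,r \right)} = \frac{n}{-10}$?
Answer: $\frac{200704}{25} \approx 8028.2$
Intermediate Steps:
$u{\left(n,r \right)} = - \frac{n}{10}$ ($u{\left(n,r \right)} = n \left(- \frac{1}{10}\right) = - \frac{n}{10}$)
$\left(u{\left(- g{\left(2 \right)} - 4,-3 \right)} - 90\right)^{2} = \left(- \frac{- (-2 + 2) - 4}{10} - 90\right)^{2} = \left(- \frac{\left(-1\right) 0 - 4}{10} - 90\right)^{2} = \left(- \frac{0 - 4}{10} - 90\right)^{2} = \left(\left(- \frac{1}{10}\right) \left(-4\right) - 90\right)^{2} = \left(\frac{2}{5} - 90\right)^{2} = \left(- \frac{448}{5}\right)^{2} = \frac{200704}{25}$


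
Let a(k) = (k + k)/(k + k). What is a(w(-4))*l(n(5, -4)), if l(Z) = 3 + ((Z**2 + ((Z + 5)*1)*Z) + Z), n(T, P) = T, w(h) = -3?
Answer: 83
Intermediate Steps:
a(k) = 1 (a(k) = (2*k)/((2*k)) = (2*k)*(1/(2*k)) = 1)
l(Z) = 3 + Z + Z**2 + Z*(5 + Z) (l(Z) = 3 + ((Z**2 + ((5 + Z)*1)*Z) + Z) = 3 + ((Z**2 + (5 + Z)*Z) + Z) = 3 + ((Z**2 + Z*(5 + Z)) + Z) = 3 + (Z + Z**2 + Z*(5 + Z)) = 3 + Z + Z**2 + Z*(5 + Z))
a(w(-4))*l(n(5, -4)) = 1*(3 + 2*5**2 + 6*5) = 1*(3 + 2*25 + 30) = 1*(3 + 50 + 30) = 1*83 = 83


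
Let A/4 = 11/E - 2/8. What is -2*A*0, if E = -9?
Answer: 0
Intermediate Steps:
A = -53/9 (A = 4*(11/(-9) - 2/8) = 4*(11*(-1/9) - 2*1/8) = 4*(-11/9 - 1/4) = 4*(-53/36) = -53/9 ≈ -5.8889)
-2*A*0 = -2*(-53/9)*0 = (106/9)*0 = 0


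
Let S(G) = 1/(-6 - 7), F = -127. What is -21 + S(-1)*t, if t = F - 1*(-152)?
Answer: -298/13 ≈ -22.923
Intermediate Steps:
S(G) = -1/13 (S(G) = 1/(-13) = -1/13)
t = 25 (t = -127 - 1*(-152) = -127 + 152 = 25)
-21 + S(-1)*t = -21 - 1/13*25 = -21 - 25/13 = -298/13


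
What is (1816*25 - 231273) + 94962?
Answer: -90911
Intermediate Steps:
(1816*25 - 231273) + 94962 = (45400 - 231273) + 94962 = -185873 + 94962 = -90911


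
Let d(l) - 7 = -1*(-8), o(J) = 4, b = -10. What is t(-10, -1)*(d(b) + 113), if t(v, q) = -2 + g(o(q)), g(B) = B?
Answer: 256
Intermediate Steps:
d(l) = 15 (d(l) = 7 - 1*(-8) = 7 + 8 = 15)
t(v, q) = 2 (t(v, q) = -2 + 4 = 2)
t(-10, -1)*(d(b) + 113) = 2*(15 + 113) = 2*128 = 256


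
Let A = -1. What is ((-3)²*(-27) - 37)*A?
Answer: 280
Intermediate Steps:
((-3)²*(-27) - 37)*A = ((-3)²*(-27) - 37)*(-1) = (9*(-27) - 37)*(-1) = (-243 - 37)*(-1) = -280*(-1) = 280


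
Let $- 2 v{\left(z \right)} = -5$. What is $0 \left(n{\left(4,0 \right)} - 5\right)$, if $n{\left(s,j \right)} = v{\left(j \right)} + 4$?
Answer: $0$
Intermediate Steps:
$v{\left(z \right)} = \frac{5}{2}$ ($v{\left(z \right)} = \left(- \frac{1}{2}\right) \left(-5\right) = \frac{5}{2}$)
$n{\left(s,j \right)} = \frac{13}{2}$ ($n{\left(s,j \right)} = \frac{5}{2} + 4 = \frac{13}{2}$)
$0 \left(n{\left(4,0 \right)} - 5\right) = 0 \left(\frac{13}{2} - 5\right) = 0 \cdot \frac{3}{2} = 0$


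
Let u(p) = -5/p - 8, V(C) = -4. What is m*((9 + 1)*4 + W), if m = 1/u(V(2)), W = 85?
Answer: -500/27 ≈ -18.519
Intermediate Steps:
u(p) = -8 - 5/p
m = -4/27 (m = 1/(-8 - 5/(-4)) = 1/(-8 - 5*(-¼)) = 1/(-8 + 5/4) = 1/(-27/4) = -4/27 ≈ -0.14815)
m*((9 + 1)*4 + W) = -4*((9 + 1)*4 + 85)/27 = -4*(10*4 + 85)/27 = -4*(40 + 85)/27 = -4/27*125 = -500/27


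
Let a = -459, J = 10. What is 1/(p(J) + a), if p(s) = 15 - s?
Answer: -1/454 ≈ -0.0022026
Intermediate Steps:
1/(p(J) + a) = 1/((15 - 1*10) - 459) = 1/((15 - 10) - 459) = 1/(5 - 459) = 1/(-454) = -1/454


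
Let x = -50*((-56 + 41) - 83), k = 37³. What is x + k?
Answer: 55553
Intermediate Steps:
k = 50653
x = 4900 (x = -50*(-15 - 83) = -50*(-98) = 4900)
x + k = 4900 + 50653 = 55553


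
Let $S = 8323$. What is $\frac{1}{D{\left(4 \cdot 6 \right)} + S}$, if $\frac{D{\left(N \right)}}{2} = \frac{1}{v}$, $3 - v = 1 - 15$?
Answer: $\frac{17}{141493} \approx 0.00012015$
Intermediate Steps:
$v = 17$ ($v = 3 - \left(1 - 15\right) = 3 - -14 = 3 + 14 = 17$)
$D{\left(N \right)} = \frac{2}{17}$
$\frac{1}{D{\left(4 \cdot 6 \right)} + S} = \frac{1}{\frac{2}{17} + 8323} = \frac{1}{\frac{141493}{17}} = \frac{17}{141493}$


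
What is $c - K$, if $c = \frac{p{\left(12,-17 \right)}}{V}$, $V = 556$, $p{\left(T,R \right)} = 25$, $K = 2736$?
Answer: $- \frac{1521191}{556} \approx -2736.0$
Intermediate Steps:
$c = \frac{25}{556} \approx 0.044964$
$c - K = \frac{25}{556} - 2736 = - \frac{1521191}{556}$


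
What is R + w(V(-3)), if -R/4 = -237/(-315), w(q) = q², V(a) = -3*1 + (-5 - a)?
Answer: 2309/105 ≈ 21.990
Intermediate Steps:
V(a) = -8 - a (V(a) = -3 + (-5 - a) = -8 - a)
R = -316/105 (R = -(-948)/(-315) = -(-948)*(-1)/315 = -4*79/105 = -316/105 ≈ -3.0095)
R + w(V(-3)) = -316/105 + (-8 - 1*(-3))² = -316/105 + (-8 + 3)² = -316/105 + (-5)² = -316/105 + 25 = 2309/105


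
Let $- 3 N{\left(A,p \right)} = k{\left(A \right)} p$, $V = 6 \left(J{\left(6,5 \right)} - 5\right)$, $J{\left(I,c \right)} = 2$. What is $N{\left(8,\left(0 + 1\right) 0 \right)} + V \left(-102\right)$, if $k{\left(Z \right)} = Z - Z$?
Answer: $1836$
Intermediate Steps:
$k{\left(Z \right)} = 0$
$V = -18$ ($V = 6 \left(2 - 5\right) = 6 \left(-3\right) = -18$)
$N{\left(A,p \right)} = 0$ ($N{\left(A,p \right)} = - \frac{0 p}{3} = \left(- \frac{1}{3}\right) 0 = 0$)
$N{\left(8,\left(0 + 1\right) 0 \right)} + V \left(-102\right) = 0 - -1836 = 0 + 1836 = 1836$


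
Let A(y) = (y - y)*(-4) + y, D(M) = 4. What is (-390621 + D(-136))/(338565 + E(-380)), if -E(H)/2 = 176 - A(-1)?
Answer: -390617/338211 ≈ -1.1550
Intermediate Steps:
A(y) = y (A(y) = 0*(-4) + y = 0 + y = y)
E(H) = -354 (E(H) = -2*(176 - 1*(-1)) = -2*(176 + 1) = -2*177 = -354)
(-390621 + D(-136))/(338565 + E(-380)) = (-390621 + 4)/(338565 - 354) = -390617/338211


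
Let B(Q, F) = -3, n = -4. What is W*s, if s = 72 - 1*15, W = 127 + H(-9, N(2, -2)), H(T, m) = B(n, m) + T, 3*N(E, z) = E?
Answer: 6555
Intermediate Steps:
N(E, z) = E/3
H(T, m) = -3 + T
W = 115 (W = 127 + (-3 - 9) = 127 - 12 = 115)
s = 57 (s = 72 - 15 = 57)
W*s = 115*57 = 6555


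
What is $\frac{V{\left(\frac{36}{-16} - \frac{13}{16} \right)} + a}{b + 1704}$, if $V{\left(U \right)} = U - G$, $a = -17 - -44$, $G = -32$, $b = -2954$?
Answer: $- \frac{179}{4000} \approx -0.04475$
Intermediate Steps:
$a = 27$ ($a = -17 + 44 = 27$)
$V{\left(U \right)} = 32 + U$ ($V{\left(U \right)} = U - -32 = U + 32 = 32 + U$)
$\frac{V{\left(\frac{36}{-16} - \frac{13}{16} \right)} + a}{b + 1704} = \frac{\left(32 + \left(\frac{36}{-16} - \frac{13}{16}\right)\right) + 27}{-2954 + 1704} = \frac{\left(32 + \left(36 \left(- \frac{1}{16}\right) - \frac{13}{16}\right)\right) + 27}{-1250} = \left(\left(32 - \frac{49}{16}\right) + 27\right) \left(- \frac{1}{1250}\right) = \left(\frac{463}{16} + 27\right) \left(- \frac{1}{1250}\right) = \frac{895}{16} \left(- \frac{1}{1250}\right) = - \frac{179}{4000}$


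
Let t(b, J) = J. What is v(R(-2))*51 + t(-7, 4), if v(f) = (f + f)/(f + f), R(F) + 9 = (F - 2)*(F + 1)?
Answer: 55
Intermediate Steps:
R(F) = -9 + (1 + F)*(-2 + F) (R(F) = -9 + (F - 2)*(F + 1) = -9 + (-2 + F)*(1 + F) = -9 + (1 + F)*(-2 + F))
v(f) = 1 (v(f) = (2*f)/((2*f)) = (2*f)*(1/(2*f)) = 1)
v(R(-2))*51 + t(-7, 4) = 1*51 + 4 = 51 + 4 = 55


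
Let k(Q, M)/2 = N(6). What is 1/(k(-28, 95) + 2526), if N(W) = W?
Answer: 1/2538 ≈ 0.00039401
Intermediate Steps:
k(Q, M) = 12 (k(Q, M) = 2*6 = 12)
1/(k(-28, 95) + 2526) = 1/(12 + 2526) = 1/2538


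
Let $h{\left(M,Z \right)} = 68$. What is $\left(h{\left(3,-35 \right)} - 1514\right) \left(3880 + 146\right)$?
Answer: $-5821596$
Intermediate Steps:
$\left(h{\left(3,-35 \right)} - 1514\right) \left(3880 + 146\right) = \left(68 - 1514\right) \left(3880 + 146\right) = \left(-1446\right) 4026 = -5821596$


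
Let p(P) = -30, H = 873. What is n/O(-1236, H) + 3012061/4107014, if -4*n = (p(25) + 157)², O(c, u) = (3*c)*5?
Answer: 144808236283/152288079120 ≈ 0.95088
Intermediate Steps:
O(c, u) = 15*c
n = -16129/4 (n = -(-30 + 157)²/4 = -¼*127² = -¼*16129 = -16129/4 ≈ -4032.3)
n/O(-1236, H) + 3012061/4107014 = -16129/(4*(15*(-1236))) + 3012061/4107014 = -16129/4/(-18540) + 3012061*(1/4107014) = -16129/4*(-1/18540) + 3012061/4107014 = 16129/74160 + 3012061/4107014 = 144808236283/152288079120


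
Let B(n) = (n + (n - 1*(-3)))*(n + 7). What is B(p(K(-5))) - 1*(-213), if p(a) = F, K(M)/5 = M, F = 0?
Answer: 234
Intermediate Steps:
K(M) = 5*M
p(a) = 0
B(n) = (3 + 2*n)*(7 + n) (B(n) = (n + (n + 3))*(7 + n) = (n + (3 + n))*(7 + n) = (3 + 2*n)*(7 + n))
B(p(K(-5))) - 1*(-213) = (21 + 2*0² + 17*0) - 1*(-213) = (21 + 2*0 + 0) + 213 = (21 + 0 + 0) + 213 = 21 + 213 = 234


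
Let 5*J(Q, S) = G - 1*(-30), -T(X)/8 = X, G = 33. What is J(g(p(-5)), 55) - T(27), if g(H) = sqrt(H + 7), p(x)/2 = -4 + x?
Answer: 1143/5 ≈ 228.60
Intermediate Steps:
T(X) = -8*X
p(x) = -8 + 2*x (p(x) = 2*(-4 + x) = -8 + 2*x)
g(H) = sqrt(7 + H)
J(Q, S) = 63/5 (J(Q, S) = (33 - 1*(-30))/5 = (33 + 30)/5 = (1/5)*63 = 63/5)
J(g(p(-5)), 55) - T(27) = 63/5 - (-8)*27 = 63/5 - 1*(-216) = 63/5 + 216 = 1143/5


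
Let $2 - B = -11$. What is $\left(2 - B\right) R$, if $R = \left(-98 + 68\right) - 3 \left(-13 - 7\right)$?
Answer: $-330$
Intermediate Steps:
$B = 13$ ($B = 2 - -11 = 2 + 11 = 13$)
$R = 30$ ($R = -30 - -60 = -30 + 60 = 30$)
$\left(2 - B\right) R = \left(2 - 13\right) 30 = \left(-11\right) 30 = -330$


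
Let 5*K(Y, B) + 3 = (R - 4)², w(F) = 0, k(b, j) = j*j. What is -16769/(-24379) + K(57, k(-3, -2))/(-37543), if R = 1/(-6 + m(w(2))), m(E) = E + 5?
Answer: 286114227/416027635 ≈ 0.68773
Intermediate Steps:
k(b, j) = j²
m(E) = 5 + E
R = -1 (R = 1/(-6 + (5 + 0)) = 1/(-6 + 5) = 1/(-1) = -1)
K(Y, B) = 22/5 (K(Y, B) = -⅗ + (-1 - 4)²/5 = -⅗ + (⅕)*(-5)² = -⅗ + (⅕)*25 = -⅗ + 5 = 22/5)
-16769/(-24379) + K(57, k(-3, -2))/(-37543) = -16769/(-24379) + (22/5)/(-37543) = -16769*(-1/24379) + (22/5)*(-1/37543) = 16769/24379 - 2/17065 = 286114227/416027635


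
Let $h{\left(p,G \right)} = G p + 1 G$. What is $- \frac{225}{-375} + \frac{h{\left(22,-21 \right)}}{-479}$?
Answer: $\frac{3852}{2395} \approx 1.6084$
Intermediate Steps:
$h{\left(p,G \right)} = G + G p$ ($h{\left(p,G \right)} = G p + G = G + G p$)
$- \frac{225}{-375} + \frac{h{\left(22,-21 \right)}}{-479} = - \frac{225}{-375} + \frac{\left(-21\right) \left(1 + 22\right)}{-479} = \left(-225\right) \left(- \frac{1}{375}\right) + \left(-21\right) 23 \left(- \frac{1}{479}\right) = \frac{3}{5} - - \frac{483}{479} = \frac{3}{5} + \frac{483}{479} = \frac{3852}{2395}$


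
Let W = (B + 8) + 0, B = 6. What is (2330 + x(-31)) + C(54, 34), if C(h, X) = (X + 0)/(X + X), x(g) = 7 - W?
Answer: 4647/2 ≈ 2323.5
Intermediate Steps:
W = 14 (W = (6 + 8) + 0 = 14 + 0 = 14)
x(g) = -7 (x(g) = 7 - 1*14 = 7 - 14 = -7)
C(h, X) = ½ (C(h, X) = X/((2*X)) = X*(1/(2*X)) = ½)
(2330 + x(-31)) + C(54, 34) = (2330 - 7) + ½ = 2323 + ½ = 4647/2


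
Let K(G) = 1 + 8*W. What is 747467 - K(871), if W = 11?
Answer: 747378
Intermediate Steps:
K(G) = 89 (K(G) = 1 + 8*11 = 1 + 88 = 89)
747467 - K(871) = 747467 - 1*89 = 747467 - 89 = 747378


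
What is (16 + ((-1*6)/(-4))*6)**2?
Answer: 625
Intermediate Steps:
(16 + ((-1*6)/(-4))*6)**2 = (16 - 1/4*(-6)*6)**2 = (16 + (3/2)*6)**2 = (16 + 9)**2 = 25**2 = 625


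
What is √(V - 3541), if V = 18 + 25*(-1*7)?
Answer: 43*I*√2 ≈ 60.811*I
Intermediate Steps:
V = -157 (V = 18 + 25*(-7) = 18 - 175 = -157)
√(V - 3541) = √(-157 - 3541) = √(-3698) = 43*I*√2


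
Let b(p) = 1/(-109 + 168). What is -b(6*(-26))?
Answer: -1/59 ≈ -0.016949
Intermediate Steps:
b(p) = 1/59
-b(6*(-26)) = -1*1/59 = -1/59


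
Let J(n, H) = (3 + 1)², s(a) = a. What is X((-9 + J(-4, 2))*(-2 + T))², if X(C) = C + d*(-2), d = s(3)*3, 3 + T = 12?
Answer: 961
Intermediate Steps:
T = 9 (T = -3 + 12 = 9)
d = 9 (d = 3*3 = 9)
J(n, H) = 16 (J(n, H) = 4² = 16)
X(C) = -18 + C (X(C) = C + 9*(-2) = C - 18 = -18 + C)
X((-9 + J(-4, 2))*(-2 + T))² = (-18 + (-9 + 16)*(-2 + 9))² = (-18 + 7*7)² = (-18 + 49)² = 31² = 961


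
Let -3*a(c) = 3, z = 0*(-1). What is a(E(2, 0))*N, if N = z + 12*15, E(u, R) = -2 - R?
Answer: -180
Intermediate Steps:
z = 0
a(c) = -1 (a(c) = -⅓*3 = -1)
N = 180 (N = 0 + 12*15 = 0 + 180 = 180)
a(E(2, 0))*N = -1*180 = -180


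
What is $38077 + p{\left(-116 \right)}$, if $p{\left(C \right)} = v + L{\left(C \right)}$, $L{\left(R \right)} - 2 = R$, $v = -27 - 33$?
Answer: $37903$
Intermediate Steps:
$v = -60$
$L{\left(R \right)} = 2 + R$
$p{\left(C \right)} = -58 + C$ ($p{\left(C \right)} = -60 + \left(2 + C\right) = -58 + C$)
$38077 + p{\left(-116 \right)} = 38077 - 174 = 37903$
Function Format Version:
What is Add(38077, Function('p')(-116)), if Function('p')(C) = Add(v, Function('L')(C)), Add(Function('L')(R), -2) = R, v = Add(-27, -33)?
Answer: 37903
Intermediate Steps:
v = -60
Function('L')(R) = Add(2, R)
Function('p')(C) = Add(-58, C) (Function('p')(C) = Add(-60, Add(2, C)) = Add(-58, C))
Add(38077, Function('p')(-116)) = Add(38077, Add(-58, -116)) = Add(38077, -174) = 37903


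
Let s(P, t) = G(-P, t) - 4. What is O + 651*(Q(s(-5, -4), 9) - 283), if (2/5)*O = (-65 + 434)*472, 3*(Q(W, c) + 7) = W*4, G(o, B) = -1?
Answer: 242290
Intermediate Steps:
s(P, t) = -5 (s(P, t) = -1 - 4 = -5)
Q(W, c) = -7 + 4*W/3 (Q(W, c) = -7 + (W*4)/3 = -7 + (4*W)/3 = -7 + 4*W/3)
O = 435420 (O = 5*((-65 + 434)*472)/2 = 5*(369*472)/2 = (5/2)*174168 = 435420)
O + 651*(Q(s(-5, -4), 9) - 283) = 435420 + 651*((-7 + (4/3)*(-5)) - 283) = 435420 + 651*((-7 - 20/3) - 283) = 435420 + 651*(-41/3 - 283) = 435420 + 651*(-890/3) = 435420 - 193130 = 242290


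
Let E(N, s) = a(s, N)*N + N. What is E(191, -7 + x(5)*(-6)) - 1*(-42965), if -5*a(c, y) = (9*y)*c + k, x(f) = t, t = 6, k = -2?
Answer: 14334309/5 ≈ 2.8669e+6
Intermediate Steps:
x(f) = 6
a(c, y) = ⅖ - 9*c*y/5 (a(c, y) = -((9*y)*c - 2)/5 = -(9*c*y - 2)/5 = -(-2 + 9*c*y)/5 = ⅖ - 9*c*y/5)
E(N, s) = N + N*(⅖ - 9*N*s/5) (E(N, s) = (⅖ - 9*s*N/5)*N + N = (⅖ - 9*N*s/5)*N + N = N*(⅖ - 9*N*s/5) + N = N + N*(⅖ - 9*N*s/5))
E(191, -7 + x(5)*(-6)) - 1*(-42965) = (⅕)*191*(7 - 9*191*(-7 + 6*(-6))) - 1*(-42965) = (⅕)*191*(7 - 9*191*(-7 - 36)) + 42965 = (⅕)*191*(7 - 9*191*(-43)) + 42965 = (⅕)*191*(7 + 73917) + 42965 = (⅕)*191*73924 + 42965 = 14119484/5 + 42965 = 14334309/5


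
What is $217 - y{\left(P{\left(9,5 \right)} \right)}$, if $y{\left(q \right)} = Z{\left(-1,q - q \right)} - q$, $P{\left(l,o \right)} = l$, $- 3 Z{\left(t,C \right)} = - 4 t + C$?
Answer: $\frac{682}{3} \approx 227.33$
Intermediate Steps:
$Z{\left(t,C \right)} = - \frac{C}{3} + \frac{4 t}{3}$ ($Z{\left(t,C \right)} = - \frac{- 4 t + C}{3} = - \frac{C - 4 t}{3} = - \frac{C}{3} + \frac{4 t}{3}$)
$y{\left(q \right)} = - \frac{4}{3} - q$ ($y{\left(q \right)} = \left(- \frac{q - q}{3} + \frac{4}{3} \left(-1\right)\right) - q = \left(\left(- \frac{1}{3}\right) 0 - \frac{4}{3}\right) - q = \left(0 - \frac{4}{3}\right) - q = - \frac{4}{3} - q$)
$217 - y{\left(P{\left(9,5 \right)} \right)} = 217 - \left(- \frac{4}{3} - 9\right) = 217 - - \frac{31}{3} = 217 + \frac{31}{3} = \frac{682}{3}$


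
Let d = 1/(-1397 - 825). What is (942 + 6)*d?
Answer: -474/1111 ≈ -0.42664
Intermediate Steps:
d = -1/2222 (d = 1/(-2222) = -1/2222 ≈ -0.00045004)
(942 + 6)*d = (942 + 6)*(-1/2222) = 948*(-1/2222) = -474/1111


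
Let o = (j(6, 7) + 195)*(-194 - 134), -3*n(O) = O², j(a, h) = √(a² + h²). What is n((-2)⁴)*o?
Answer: 5457920 + 83968*√85/3 ≈ 5.7160e+6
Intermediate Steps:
n(O) = -O²/3
o = -63960 - 328*√85 (o = (√(6² + 7²) + 195)*(-194 - 134) = (√(36 + 49) + 195)*(-328) = (√85 + 195)*(-328) = (195 + √85)*(-328) = -63960 - 328*√85 ≈ -66984.)
n((-2)⁴)*o = (-((-2)⁴)²/3)*(-63960 - 328*√85) = (-⅓*16²)*(-63960 - 328*√85) = (-⅓*256)*(-63960 - 328*√85) = -256*(-63960 - 328*√85)/3 = 5457920 + 83968*√85/3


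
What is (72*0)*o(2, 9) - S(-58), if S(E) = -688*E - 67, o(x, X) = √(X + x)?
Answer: -39837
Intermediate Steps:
S(E) = -67 - 688*E
(72*0)*o(2, 9) - S(-58) = (72*0)*√(9 + 2) - (-67 - 688*(-58)) = 0*√11 - (-67 + 39904) = 0 - 1*39837 = 0 - 39837 = -39837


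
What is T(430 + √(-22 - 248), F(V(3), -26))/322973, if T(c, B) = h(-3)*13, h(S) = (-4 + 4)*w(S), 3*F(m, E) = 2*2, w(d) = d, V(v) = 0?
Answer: 0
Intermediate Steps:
F(m, E) = 4/3 (F(m, E) = (2*2)/3 = (⅓)*4 = 4/3)
h(S) = 0 (h(S) = (-4 + 4)*S = 0*S = 0)
T(c, B) = 0 (T(c, B) = 0*13 = 0)
T(430 + √(-22 - 248), F(V(3), -26))/322973 = 0/322973 = 0*(1/322973) = 0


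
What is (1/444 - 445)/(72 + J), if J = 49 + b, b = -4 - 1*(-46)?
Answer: -197579/72372 ≈ -2.7300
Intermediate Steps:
b = 42 (b = -4 + 46 = 42)
J = 91 (J = 49 + 42 = 91)
(1/444 - 445)/(72 + J) = (1/444 - 445)/(72 + 91) = (1/444 - 445)/163 = -197579/444*1/163 = -197579/72372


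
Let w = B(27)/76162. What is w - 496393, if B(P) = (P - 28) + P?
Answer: -18903141820/38081 ≈ -4.9639e+5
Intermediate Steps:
B(P) = -28 + 2*P (B(P) = (-28 + P) + P = -28 + 2*P)
w = 13/38081 (w = (-28 + 2*27)/76162 = (-28 + 54)*(1/76162) = 26*(1/76162) = 13/38081 ≈ 0.00034138)
w - 496393 = 13/38081 - 496393 = -18903141820/38081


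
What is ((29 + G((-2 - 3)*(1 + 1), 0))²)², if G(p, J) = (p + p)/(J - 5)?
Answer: 1185921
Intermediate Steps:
G(p, J) = 2*p/(-5 + J) (G(p, J) = (2*p)/(-5 + J) = 2*p/(-5 + J))
((29 + G((-2 - 3)*(1 + 1), 0))²)² = ((29 + 2*((-2 - 3)*(1 + 1))/(-5 + 0))²)² = ((29 + 2*(-5*2)/(-5))²)² = ((29 + 2*(-10)*(-⅕))²)² = ((29 + 4)²)² = (33²)² = 1089² = 1185921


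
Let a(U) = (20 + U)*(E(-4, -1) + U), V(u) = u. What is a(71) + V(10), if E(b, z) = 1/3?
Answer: 19504/3 ≈ 6501.3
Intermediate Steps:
E(b, z) = ⅓
a(U) = (20 + U)*(⅓ + U)
a(71) + V(10) = (20/3 + 71² + (61/3)*71) + 10 = (20/3 + 5041 + 4331/3) + 10 = 19474/3 + 10 = 19504/3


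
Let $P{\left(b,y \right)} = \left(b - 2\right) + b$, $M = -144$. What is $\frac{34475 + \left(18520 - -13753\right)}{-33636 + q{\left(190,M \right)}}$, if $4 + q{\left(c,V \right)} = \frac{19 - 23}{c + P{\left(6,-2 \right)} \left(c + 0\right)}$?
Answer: $- \frac{34875830}{17576901} \approx -1.9842$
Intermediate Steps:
$P{\left(b,y \right)} = -2 + 2 b$ ($P{\left(b,y \right)} = \left(-2 + b\right) + b = -2 + 2 b$)
$q{\left(c,V \right)} = -4 - \frac{4}{11 c}$ ($q{\left(c,V \right)} = -4 + \frac{19 - 23}{c + \left(-2 + 2 \cdot 6\right) \left(c + 0\right)} = -4 - \frac{4}{c + \left(-2 + 12\right) c} = -4 - \frac{4}{c + 10 c} = -4 - \frac{4}{11 c}$)
$\frac{34475 + \left(18520 - -13753\right)}{-33636 + q{\left(190,M \right)}} = \frac{34475 + \left(18520 - -13753\right)}{-33636 - \left(4 + \frac{4}{11 \cdot 190}\right)} = \frac{34475 + \left(18520 + 13753\right)}{-33636 - \frac{4182}{1045}} = \frac{34475 + 32273}{-33636 - \frac{4182}{1045}} = \frac{66748}{-33636 - \frac{4182}{1045}} = \frac{66748}{- \frac{35153802}{1045}} = 66748 \left(- \frac{1045}{35153802}\right) = - \frac{34875830}{17576901}$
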